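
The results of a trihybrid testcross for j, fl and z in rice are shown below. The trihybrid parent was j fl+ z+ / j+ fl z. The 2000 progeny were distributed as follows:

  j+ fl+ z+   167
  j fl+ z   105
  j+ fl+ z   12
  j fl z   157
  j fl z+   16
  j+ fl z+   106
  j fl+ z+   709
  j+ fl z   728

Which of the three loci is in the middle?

fl

The two rarest classes, j fl z+ and j+ fl+ z, are the double crossovers. Comparing them with the parentals, only the fl allele has switched, so fl is the middle locus and the order is j – fl – z.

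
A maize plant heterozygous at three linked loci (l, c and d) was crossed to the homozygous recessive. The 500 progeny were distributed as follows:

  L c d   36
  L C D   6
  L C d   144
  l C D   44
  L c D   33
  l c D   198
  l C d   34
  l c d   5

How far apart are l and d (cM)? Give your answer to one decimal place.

15.6 cM

The two most frequent reciprocal classes, l c D and L C d, are the parental types, so the F1 was l c D / L C d.
The two rarest classes, l c d and L C D, are the double crossovers. Comparing them with the parentals, only the d allele has switched, so d is the middle locus and the order is l – d – c.
Crossovers in the l–d interval produce the single-crossover classes L c D and l C d (33 + 34 = 67) plus the double crossovers (11).
RF(l–d) = (67 + 11) / 500 = 78/500 = 0.1560 → 15.6 cM.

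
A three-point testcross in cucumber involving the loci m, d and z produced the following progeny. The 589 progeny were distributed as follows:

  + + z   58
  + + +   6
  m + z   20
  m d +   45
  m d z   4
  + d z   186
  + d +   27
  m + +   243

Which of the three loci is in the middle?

m

The two most frequent reciprocal classes, + d z and m + +, are the parental types, so the F1 was + d z / m + +.
The two rarest classes, m d z and + + +, are the double crossovers. Comparing them with the parentals, only the m allele has switched, so m is the middle locus and the order is d – m – z.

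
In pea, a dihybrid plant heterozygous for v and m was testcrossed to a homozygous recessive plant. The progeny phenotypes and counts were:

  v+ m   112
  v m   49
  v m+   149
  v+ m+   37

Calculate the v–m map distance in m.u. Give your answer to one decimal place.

The two most frequent classes, v+ m (112) and v m+ (149), are the parental types, so the F1 was v+ m / v m+.
The recombinant classes are v+ m+ and v m: 37 + 49 = 86.
Recombination frequency = 86/347 = 0.2478 ≈ 24.8%, i.e. 24.8 m.u.

24.8 m.u.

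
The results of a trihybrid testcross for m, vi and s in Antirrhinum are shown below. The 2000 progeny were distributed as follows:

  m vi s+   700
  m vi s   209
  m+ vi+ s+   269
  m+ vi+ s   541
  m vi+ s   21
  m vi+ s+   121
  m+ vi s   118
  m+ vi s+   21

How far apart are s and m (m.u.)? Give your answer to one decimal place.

The two most frequent reciprocal classes, m vi s+ and m+ vi+ s, are the parental types, so the F1 was m vi s+ / m+ vi+ s.
The two rarest classes, m+ vi s+ and m vi+ s, are the double crossovers. Comparing them with the parentals, only the m allele has switched, so m is the middle locus and the order is s – m – vi.
Crossovers in the s–m interval produce the single-crossover classes m vi s and m+ vi+ s+ (209 + 269 = 478) plus the double crossovers (42).
RF(s–m) = (478 + 42) / 2000 = 520/2000 = 0.2600 → 26.0 m.u.

26.0 m.u.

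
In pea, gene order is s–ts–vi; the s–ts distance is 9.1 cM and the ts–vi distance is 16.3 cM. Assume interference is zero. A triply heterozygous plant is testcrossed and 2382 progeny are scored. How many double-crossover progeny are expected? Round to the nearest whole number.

35

Map distances give recombination frequencies of 0.091 and 0.163 for the two intervals.
With no interference, expected double-crossover frequency = 0.091 × 0.163 = 0.01483.
Expected number = 0.01483 × 2382 = 35.33 ≈ 35.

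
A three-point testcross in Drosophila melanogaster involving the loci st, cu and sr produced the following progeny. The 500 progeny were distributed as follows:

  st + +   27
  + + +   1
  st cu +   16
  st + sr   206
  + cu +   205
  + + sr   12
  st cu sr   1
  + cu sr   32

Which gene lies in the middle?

cu

The two most frequent reciprocal classes, st + sr and + cu +, are the parental types, so the F1 was st + sr / + cu +.
The two rarest classes, st cu sr and + + +, are the double crossovers. Comparing them with the parentals, only the cu allele has switched, so cu is the middle locus and the order is sr – cu – st.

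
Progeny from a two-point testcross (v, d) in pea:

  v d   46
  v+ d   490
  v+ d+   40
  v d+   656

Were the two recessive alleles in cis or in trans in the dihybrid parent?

trans

The two most frequent classes are v+ d (490) and v d+ (656); these are the parental (non-recombinant) types.
So the F1 carried v+ d on one chromosome and v d+ on the other — the recessive alleles are on opposite chromosomes (trans / repulsion).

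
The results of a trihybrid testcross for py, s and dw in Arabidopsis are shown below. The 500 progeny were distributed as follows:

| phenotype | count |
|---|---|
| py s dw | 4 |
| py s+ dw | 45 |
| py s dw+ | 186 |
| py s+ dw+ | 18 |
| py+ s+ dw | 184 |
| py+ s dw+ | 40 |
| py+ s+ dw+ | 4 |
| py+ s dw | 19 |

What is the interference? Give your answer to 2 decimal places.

The two most frequent reciprocal classes, py+ s+ dw and py s dw+, are the parental types, so the F1 was py+ s+ dw / py s dw+.
The two rarest classes, py+ s+ dw+ and py s dw, are the double crossovers. Comparing them with the parentals, only the dw allele has switched, so dw is the middle locus and the order is s – dw – py.
s–dw: (37 + 8)/500 = 0.0900; dw–py: (85 + 8)/500 = 0.1860.
Expected DCO frequency = 0.0900 × 0.1860 ≈ 0.01674; observed = 8/500 ≈ 0.01600.
Coefficient of coincidence = 0.01600/0.01674 ≈ 0.96; interference = 1 − 0.96 = 0.04.

0.04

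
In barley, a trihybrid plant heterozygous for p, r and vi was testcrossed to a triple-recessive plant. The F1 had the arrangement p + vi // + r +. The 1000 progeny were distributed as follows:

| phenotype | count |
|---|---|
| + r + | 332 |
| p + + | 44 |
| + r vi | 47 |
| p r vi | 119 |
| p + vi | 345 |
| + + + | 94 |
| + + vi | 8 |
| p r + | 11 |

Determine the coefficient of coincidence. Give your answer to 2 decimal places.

0.74

The two rarest classes, + + vi and p r +, are the double crossovers. Comparing them with the parentals, only the p allele has switched, so p is the middle locus and the order is r – p – vi.
r–p: (213 + 19)/1000 = 0.2320; p–vi: (91 + 19)/1000 = 0.1100.
Expected DCO frequency = 0.2320 × 0.1100 ≈ 0.02552; observed = 19/1000 ≈ 0.01900.
Coefficient of coincidence = 0.01900/0.02552 ≈ 0.74.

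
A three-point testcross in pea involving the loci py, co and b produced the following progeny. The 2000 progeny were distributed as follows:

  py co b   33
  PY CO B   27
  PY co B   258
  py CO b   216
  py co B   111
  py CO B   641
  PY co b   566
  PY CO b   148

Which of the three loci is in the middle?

py

The two most frequent reciprocal classes, py CO B and PY co b, are the parental types, so the F1 was py CO B / PY co b.
The two rarest classes, PY CO B and py co b, are the double crossovers. Comparing them with the parentals, only the py allele has switched, so py is the middle locus and the order is co – py – b.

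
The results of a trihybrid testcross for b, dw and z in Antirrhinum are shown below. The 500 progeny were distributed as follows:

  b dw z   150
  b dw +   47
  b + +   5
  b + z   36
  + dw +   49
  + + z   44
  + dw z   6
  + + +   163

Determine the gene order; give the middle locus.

The two most frequent reciprocal classes, + + + and b dw z, are the parental types, so the F1 was + + + / b dw z.
The two rarest classes, b + + and + dw z, are the double crossovers. Comparing them with the parentals, only the b allele has switched, so b is the middle locus and the order is z – b – dw.

b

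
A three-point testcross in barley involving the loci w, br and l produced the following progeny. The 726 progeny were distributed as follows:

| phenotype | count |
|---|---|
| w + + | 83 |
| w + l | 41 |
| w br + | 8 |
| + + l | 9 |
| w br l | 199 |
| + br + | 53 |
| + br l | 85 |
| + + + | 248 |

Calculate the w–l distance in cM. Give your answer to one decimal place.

25.5 cM

The two most frequent reciprocal classes, w br l and + + +, are the parental types, so the F1 was w br l / + + +.
The two rarest classes, w br + and + + l, are the double crossovers. Comparing them with the parentals, only the l allele has switched, so l is the middle locus and the order is w – l – br.
Crossovers in the w–l interval produce the single-crossover classes + br l and w + + (85 + 83 = 168) plus the double crossovers (17).
RF(w–l) = (168 + 17) / 726 = 185/726 = 0.2548 → 25.5 cM.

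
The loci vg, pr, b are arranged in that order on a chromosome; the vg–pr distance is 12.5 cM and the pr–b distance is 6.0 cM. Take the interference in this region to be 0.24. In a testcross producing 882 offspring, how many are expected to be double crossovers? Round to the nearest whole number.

5

Map distances give recombination frequencies of 0.125 and 0.060 for the two intervals.
With interference 0.24 (so coincidence = 0.76), expected double-crossover frequency = 0.125 × 0.060 × 0.76 = 0.00570.
Expected number = 0.00570 × 882 = 5.03 ≈ 5.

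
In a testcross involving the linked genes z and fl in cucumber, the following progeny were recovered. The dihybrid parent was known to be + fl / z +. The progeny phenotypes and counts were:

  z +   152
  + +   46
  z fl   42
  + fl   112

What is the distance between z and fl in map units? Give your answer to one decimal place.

25.0 map units

The recombinant classes are + + and z fl: 46 + 42 = 88.
Recombination frequency = 88/352 = 0.2500 ≈ 25.0%, i.e. 25.0 map units.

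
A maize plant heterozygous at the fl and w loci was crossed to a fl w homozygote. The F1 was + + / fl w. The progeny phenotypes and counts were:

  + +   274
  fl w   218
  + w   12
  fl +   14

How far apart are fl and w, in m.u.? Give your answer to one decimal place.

The recombinant classes are + w and fl +: 12 + 14 = 26.
Recombination frequency = 26/518 = 0.0502 ≈ 5.0%, i.e. 5.0 m.u.

5.0 m.u.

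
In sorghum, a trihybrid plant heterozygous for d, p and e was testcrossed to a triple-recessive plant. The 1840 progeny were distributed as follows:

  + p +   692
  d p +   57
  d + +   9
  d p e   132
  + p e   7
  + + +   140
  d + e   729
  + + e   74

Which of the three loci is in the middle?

e

The two most frequent reciprocal classes, + p + and d + e, are the parental types, so the F1 was + p + / d + e.
The two rarest classes, + p e and d + +, are the double crossovers. Comparing them with the parentals, only the e allele has switched, so e is the middle locus and the order is d – e – p.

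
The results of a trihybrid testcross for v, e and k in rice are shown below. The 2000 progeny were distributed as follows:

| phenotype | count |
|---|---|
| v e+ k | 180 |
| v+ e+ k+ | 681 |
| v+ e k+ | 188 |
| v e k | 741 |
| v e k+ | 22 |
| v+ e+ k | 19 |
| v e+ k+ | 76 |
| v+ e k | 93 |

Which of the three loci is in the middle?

The two most frequent reciprocal classes, v+ e+ k+ and v e k, are the parental types, so the F1 was v+ e+ k+ / v e k.
The two rarest classes, v+ e+ k and v e k+, are the double crossovers. Comparing them with the parentals, only the k allele has switched, so k is the middle locus and the order is v – k – e.

k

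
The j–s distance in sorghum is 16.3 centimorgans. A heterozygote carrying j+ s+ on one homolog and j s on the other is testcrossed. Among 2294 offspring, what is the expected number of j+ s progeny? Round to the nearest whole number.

A map distance of 16.3 centimorgans corresponds to a recombination frequency of 0.163.
The F1 is j+ s+ / j s, so j+ s is a recombinant gamete class with expected frequency r/2 = 0.163/2 = 0.0815.
Expected number = 0.0815 × 2294 = 186.96 ≈ 187.

187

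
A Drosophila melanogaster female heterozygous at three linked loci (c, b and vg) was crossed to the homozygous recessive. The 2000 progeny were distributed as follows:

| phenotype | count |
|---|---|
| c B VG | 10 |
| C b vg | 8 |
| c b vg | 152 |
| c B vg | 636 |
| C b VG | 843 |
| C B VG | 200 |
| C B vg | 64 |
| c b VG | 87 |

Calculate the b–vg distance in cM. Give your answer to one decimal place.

18.5 cM

The two most frequent reciprocal classes, C b VG and c B vg, are the parental types, so the F1 was C b VG / c B vg.
The two rarest classes, C b vg and c B VG, are the double crossovers. Comparing them with the parentals, only the vg allele has switched, so vg is the middle locus and the order is b – vg – c.
Crossovers in the b–vg interval produce the single-crossover classes C B VG and c b vg (200 + 152 = 352) plus the double crossovers (18).
RF(b–vg) = (352 + 18) / 2000 = 370/2000 = 0.1850 → 18.5 cM.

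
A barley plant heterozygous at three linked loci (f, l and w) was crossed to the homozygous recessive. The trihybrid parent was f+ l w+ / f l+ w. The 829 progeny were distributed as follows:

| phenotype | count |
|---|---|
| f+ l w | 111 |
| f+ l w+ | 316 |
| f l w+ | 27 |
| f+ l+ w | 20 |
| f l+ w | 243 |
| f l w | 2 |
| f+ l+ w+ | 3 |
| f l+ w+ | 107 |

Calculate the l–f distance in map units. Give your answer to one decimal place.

The two rarest classes, f+ l+ w+ and f l w, are the double crossovers. Comparing them with the parentals, only the l allele has switched, so l is the middle locus and the order is f – l – w.
Crossovers in the f–l interval produce the single-crossover classes f l w+ and f+ l+ w (27 + 20 = 47) plus the double crossovers (5).
RF(f–l) = (47 + 5) / 829 = 52/829 = 0.0627 → 6.3 map units.

6.3 map units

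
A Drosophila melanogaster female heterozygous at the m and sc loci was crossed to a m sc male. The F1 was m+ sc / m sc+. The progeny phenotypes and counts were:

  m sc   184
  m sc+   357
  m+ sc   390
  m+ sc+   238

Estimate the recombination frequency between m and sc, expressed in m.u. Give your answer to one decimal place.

36.1 m.u.

The recombinant classes are m+ sc+ and m sc: 238 + 184 = 422.
Recombination frequency = 422/1169 = 0.3610 ≈ 36.1%, i.e. 36.1 m.u.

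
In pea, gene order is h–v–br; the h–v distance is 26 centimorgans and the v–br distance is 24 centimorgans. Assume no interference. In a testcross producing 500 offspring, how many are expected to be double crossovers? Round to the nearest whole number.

31

Map distances give recombination frequencies of 0.260 and 0.240 for the two intervals.
With no interference, expected double-crossover frequency = 0.260 × 0.240 = 0.06240.
Expected number = 0.06240 × 500 = 31.20 ≈ 31.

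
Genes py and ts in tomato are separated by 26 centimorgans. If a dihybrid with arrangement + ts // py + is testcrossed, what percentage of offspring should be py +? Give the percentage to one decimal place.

37.0%

A map distance of 26 centimorgans corresponds to a recombination frequency of 0.260.
The F1 is + ts / py +, so py + is a parental gamete class with expected frequency (1 − r)/2 = 0.740/2 = 0.3700.
That is 0.3700 = 37.0% of the progeny.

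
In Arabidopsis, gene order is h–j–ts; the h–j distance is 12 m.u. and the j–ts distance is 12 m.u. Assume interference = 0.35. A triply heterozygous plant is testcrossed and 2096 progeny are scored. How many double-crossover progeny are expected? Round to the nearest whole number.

20

Map distances give recombination frequencies of 0.120 and 0.120 for the two intervals.
With interference 0.35 (so coincidence = 0.65), expected double-crossover frequency = 0.120 × 0.120 × 0.65 = 0.00936.
Expected number = 0.00936 × 2096 = 19.62 ≈ 20.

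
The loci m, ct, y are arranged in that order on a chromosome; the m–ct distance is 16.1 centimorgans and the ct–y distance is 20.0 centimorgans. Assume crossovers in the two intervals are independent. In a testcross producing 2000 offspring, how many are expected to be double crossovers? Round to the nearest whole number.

Map distances give recombination frequencies of 0.161 and 0.200 for the two intervals.
With no interference, expected double-crossover frequency = 0.161 × 0.200 = 0.03220.
Expected number = 0.03220 × 2000 = 64.40 ≈ 64.

64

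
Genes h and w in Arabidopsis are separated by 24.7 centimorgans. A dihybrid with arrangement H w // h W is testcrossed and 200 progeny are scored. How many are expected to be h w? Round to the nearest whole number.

A map distance of 24.7 centimorgans corresponds to a recombination frequency of 0.247.
The F1 is H w / h W, so h w is a recombinant gamete class with expected frequency r/2 = 0.247/2 = 0.1235.
Expected number = 0.1235 × 200 = 24.70 ≈ 25.

25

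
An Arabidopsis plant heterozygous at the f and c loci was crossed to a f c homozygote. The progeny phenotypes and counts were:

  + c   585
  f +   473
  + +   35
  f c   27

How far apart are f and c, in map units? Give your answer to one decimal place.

The two most frequent classes, + c (585) and f + (473), are the parental types, so the F1 was + c / f +.
The recombinant classes are + + and f c: 35 + 27 = 62.
Recombination frequency = 62/1120 = 0.0554 ≈ 5.5%, i.e. 5.5 map units.

5.5 map units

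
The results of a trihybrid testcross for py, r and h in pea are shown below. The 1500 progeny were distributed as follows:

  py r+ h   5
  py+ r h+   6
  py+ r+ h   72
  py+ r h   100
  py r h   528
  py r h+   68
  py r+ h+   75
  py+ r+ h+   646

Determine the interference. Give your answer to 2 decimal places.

0.41

The two most frequent reciprocal classes, py r h and py+ r+ h+, are the parental types, so the F1 was py r h / py+ r+ h+.
The two rarest classes, py r+ h and py+ r h+, are the double crossovers. Comparing them with the parentals, only the r allele has switched, so r is the middle locus and the order is py – r – h.
py–r: (175 + 11)/1500 = 0.1240; r–h: (140 + 11)/1500 = 0.1007.
Expected DCO frequency = 0.1240 × 0.1007 ≈ 0.01249; observed = 11/1500 ≈ 0.00733.
Coefficient of coincidence = 0.00733/0.01249 ≈ 0.59; interference = 1 − 0.59 = 0.41.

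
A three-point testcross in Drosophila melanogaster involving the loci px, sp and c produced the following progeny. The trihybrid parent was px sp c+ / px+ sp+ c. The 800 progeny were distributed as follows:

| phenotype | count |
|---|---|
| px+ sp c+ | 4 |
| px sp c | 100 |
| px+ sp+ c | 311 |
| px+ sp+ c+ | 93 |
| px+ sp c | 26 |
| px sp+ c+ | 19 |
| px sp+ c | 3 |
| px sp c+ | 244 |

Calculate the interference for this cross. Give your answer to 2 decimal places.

The two rarest classes, px+ sp c+ and px sp+ c, are the double crossovers. Comparing them with the parentals, only the px allele has switched, so px is the middle locus and the order is c – px – sp.
c–px: (193 + 7)/800 = 0.2500; px–sp: (45 + 7)/800 = 0.0650.
Expected DCO frequency = 0.2500 × 0.0650 ≈ 0.01625; observed = 7/800 ≈ 0.00875.
Coefficient of coincidence = 0.00875/0.01625 ≈ 0.54; interference = 1 − 0.54 = 0.46.

0.46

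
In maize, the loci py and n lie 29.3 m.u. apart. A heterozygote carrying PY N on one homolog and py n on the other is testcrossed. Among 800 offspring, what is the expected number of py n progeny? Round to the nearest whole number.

A map distance of 29.3 m.u. corresponds to a recombination frequency of 0.293.
The F1 is PY N / py n, so py n is a parental gamete class with expected frequency (1 − r)/2 = 0.707/2 = 0.3535.
Expected number = 0.3535 × 800 = 282.80 ≈ 283.

283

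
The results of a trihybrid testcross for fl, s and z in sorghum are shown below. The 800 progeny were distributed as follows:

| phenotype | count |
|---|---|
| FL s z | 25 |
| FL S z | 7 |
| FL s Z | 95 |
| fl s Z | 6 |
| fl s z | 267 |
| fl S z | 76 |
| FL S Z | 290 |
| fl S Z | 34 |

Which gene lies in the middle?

The two most frequent reciprocal classes, FL S Z and fl s z, are the parental types, so the F1 was FL S Z / fl s z.
The two rarest classes, FL S z and fl s Z, are the double crossovers. Comparing them with the parentals, only the z allele has switched, so z is the middle locus and the order is fl – z – s.

z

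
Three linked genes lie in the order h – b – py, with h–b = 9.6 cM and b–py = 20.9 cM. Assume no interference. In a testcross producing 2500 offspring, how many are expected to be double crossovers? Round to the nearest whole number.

Map distances give recombination frequencies of 0.096 and 0.209 for the two intervals.
With no interference, expected double-crossover frequency = 0.096 × 0.209 = 0.02006.
Expected number = 0.02006 × 2500 = 50.16 ≈ 50.

50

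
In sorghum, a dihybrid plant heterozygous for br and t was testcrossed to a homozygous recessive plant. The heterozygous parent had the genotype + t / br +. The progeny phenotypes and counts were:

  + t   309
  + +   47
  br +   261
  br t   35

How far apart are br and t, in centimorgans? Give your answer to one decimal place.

12.6 centimorgans

The recombinant classes are + + and br t: 47 + 35 = 82.
Recombination frequency = 82/652 = 0.1258 ≈ 12.6%, i.e. 12.6 centimorgans.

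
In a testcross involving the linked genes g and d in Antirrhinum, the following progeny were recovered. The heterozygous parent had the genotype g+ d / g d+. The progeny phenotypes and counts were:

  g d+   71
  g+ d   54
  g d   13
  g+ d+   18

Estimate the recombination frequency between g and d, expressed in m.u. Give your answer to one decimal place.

19.9 m.u.

The recombinant classes are g+ d+ and g d: 18 + 13 = 31.
Recombination frequency = 31/156 = 0.1987 ≈ 19.9%, i.e. 19.9 m.u.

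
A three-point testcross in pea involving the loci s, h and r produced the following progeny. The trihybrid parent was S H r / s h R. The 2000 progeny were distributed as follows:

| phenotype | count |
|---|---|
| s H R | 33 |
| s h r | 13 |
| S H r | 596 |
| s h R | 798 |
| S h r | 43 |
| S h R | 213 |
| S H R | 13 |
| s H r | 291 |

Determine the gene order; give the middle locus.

r

The two rarest classes, S H R and s h r, are the double crossovers. Comparing them with the parentals, only the r allele has switched, so r is the middle locus and the order is h – r – s.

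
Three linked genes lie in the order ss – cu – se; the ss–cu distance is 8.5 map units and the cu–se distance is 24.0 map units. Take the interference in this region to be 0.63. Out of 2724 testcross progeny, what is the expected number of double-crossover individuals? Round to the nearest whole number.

Map distances give recombination frequencies of 0.085 and 0.240 for the two intervals.
With interference 0.63 (so coincidence = 0.37), expected double-crossover frequency = 0.085 × 0.240 × 0.37 = 0.00755.
Expected number = 0.00755 × 2724 = 20.56 ≈ 21.

21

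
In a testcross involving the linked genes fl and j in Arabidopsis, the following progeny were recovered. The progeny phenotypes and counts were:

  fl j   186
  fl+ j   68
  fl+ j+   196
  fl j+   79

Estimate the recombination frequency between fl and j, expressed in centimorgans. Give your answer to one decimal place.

The two most frequent classes, fl+ j+ (196) and fl j (186), are the parental types, so the F1 was fl+ j+ / fl j.
The recombinant classes are fl+ j and fl j+: 68 + 79 = 147.
Recombination frequency = 147/529 = 0.2779 ≈ 27.8%, i.e. 27.8 centimorgans.

27.8 centimorgans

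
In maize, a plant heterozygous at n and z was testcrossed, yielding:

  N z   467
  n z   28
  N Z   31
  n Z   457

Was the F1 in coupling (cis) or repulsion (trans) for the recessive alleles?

trans

The two most frequent classes are N z (467) and n Z (457); these are the parental (non-recombinant) types.
So the F1 carried N z on one chromosome and n Z on the other — the recessive alleles are on opposite chromosomes (trans / repulsion).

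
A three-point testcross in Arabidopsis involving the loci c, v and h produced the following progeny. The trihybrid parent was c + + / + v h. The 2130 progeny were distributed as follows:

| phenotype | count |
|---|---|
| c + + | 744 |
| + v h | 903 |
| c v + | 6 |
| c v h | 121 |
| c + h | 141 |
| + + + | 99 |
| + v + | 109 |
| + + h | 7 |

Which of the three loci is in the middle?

v

The two rarest classes, c v + and + + h, are the double crossovers. Comparing them with the parentals, only the v allele has switched, so v is the middle locus and the order is c – v – h.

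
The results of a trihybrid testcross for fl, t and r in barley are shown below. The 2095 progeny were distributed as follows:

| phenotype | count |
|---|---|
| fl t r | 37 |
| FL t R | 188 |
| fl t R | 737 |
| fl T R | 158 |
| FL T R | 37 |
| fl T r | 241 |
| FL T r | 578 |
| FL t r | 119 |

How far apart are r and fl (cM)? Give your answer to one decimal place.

24.0 cM

The two most frequent reciprocal classes, FL T r and fl t R, are the parental types, so the F1 was FL T r / fl t R.
The two rarest classes, FL T R and fl t r, are the double crossovers. Comparing them with the parentals, only the r allele has switched, so r is the middle locus and the order is t – r – fl.
Crossovers in the r–fl interval produce the single-crossover classes fl T r and FL t R (241 + 188 = 429) plus the double crossovers (74).
RF(r–fl) = (429 + 74) / 2095 = 503/2095 = 0.2401 → 24.0 cM.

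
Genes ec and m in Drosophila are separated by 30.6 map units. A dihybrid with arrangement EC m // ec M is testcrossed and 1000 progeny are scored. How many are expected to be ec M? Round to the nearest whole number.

A map distance of 30.6 map units corresponds to a recombination frequency of 0.306.
The F1 is EC m / ec M, so ec M is a parental gamete class with expected frequency (1 − r)/2 = 0.694/2 = 0.3470.
Expected number = 0.3470 × 1000 = 347.00 ≈ 347.

347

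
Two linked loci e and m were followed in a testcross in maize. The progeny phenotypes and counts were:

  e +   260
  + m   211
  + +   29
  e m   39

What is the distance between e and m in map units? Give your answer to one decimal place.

12.6 map units

The two most frequent classes, + m (211) and e + (260), are the parental types, so the F1 was + m / e +.
The recombinant classes are + + and e m: 29 + 39 = 68.
Recombination frequency = 68/539 = 0.1262 ≈ 12.6%, i.e. 12.6 map units.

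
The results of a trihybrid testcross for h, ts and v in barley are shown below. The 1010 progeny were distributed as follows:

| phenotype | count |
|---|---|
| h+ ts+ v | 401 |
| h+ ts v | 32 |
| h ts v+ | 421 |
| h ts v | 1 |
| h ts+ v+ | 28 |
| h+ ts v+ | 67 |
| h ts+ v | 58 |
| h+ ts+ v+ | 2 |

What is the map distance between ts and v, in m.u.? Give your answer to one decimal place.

The two most frequent reciprocal classes, h ts v+ and h+ ts+ v, are the parental types, so the F1 was h ts v+ / h+ ts+ v.
The two rarest classes, h ts v and h+ ts+ v+, are the double crossovers. Comparing them with the parentals, only the v allele has switched, so v is the middle locus and the order is ts – v – h.
Crossovers in the ts–v interval produce the single-crossover classes h ts+ v+ and h+ ts v (28 + 32 = 60) plus the double crossovers (3).
RF(ts–v) = (60 + 3) / 1010 = 63/1010 = 0.0624 → 6.2 m.u.

6.2 m.u.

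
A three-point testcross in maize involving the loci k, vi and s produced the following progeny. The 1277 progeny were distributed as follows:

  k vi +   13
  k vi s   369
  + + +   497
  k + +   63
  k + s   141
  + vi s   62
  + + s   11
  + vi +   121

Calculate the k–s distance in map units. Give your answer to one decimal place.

The two most frequent reciprocal classes, k vi s and + + +, are the parental types, so the F1 was k vi s / + + +.
The two rarest classes, k vi + and + + s, are the double crossovers. Comparing them with the parentals, only the s allele has switched, so s is the middle locus and the order is vi – s – k.
Crossovers in the s–k interval produce the single-crossover classes + vi s and k + + (62 + 63 = 125) plus the double crossovers (24).
RF(s–k) = (125 + 24) / 1277 = 149/1277 = 0.1167 → 11.7 map units.

11.7 map units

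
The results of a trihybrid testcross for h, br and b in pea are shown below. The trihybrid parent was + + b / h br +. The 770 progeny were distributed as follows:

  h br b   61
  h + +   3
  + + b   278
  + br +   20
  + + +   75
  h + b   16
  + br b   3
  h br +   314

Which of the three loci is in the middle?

The two rarest classes, + br b and h + +, are the double crossovers. Comparing them with the parentals, only the br allele has switched, so br is the middle locus and the order is b – br – h.

br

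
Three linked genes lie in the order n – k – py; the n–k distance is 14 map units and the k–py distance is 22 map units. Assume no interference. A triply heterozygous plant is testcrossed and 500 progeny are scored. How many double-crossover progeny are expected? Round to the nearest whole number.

15

Map distances give recombination frequencies of 0.140 and 0.220 for the two intervals.
With no interference, expected double-crossover frequency = 0.140 × 0.220 = 0.03080.
Expected number = 0.03080 × 500 = 15.40 ≈ 15.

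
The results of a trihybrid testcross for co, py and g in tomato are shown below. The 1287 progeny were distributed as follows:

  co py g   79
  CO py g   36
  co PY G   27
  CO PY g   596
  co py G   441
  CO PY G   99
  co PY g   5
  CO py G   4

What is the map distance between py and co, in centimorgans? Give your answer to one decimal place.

The two most frequent reciprocal classes, CO PY g and co py G, are the parental types, so the F1 was CO PY g / co py G.
The two rarest classes, co PY g and CO py G, are the double crossovers. Comparing them with the parentals, only the co allele has switched, so co is the middle locus and the order is py – co – g.
Crossovers in the py–co interval produce the single-crossover classes CO py g and co PY G (36 + 27 = 63) plus the double crossovers (9).
RF(py–co) = (63 + 9) / 1287 = 72/1287 = 0.0559 → 5.6 centimorgans.

5.6 centimorgans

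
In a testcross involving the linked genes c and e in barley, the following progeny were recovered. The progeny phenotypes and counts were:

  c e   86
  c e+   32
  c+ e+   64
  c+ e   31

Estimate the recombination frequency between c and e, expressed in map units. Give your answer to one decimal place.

The two most frequent classes, c+ e+ (64) and c e (86), are the parental types, so the F1 was c+ e+ / c e.
The recombinant classes are c+ e and c e+: 31 + 32 = 63.
Recombination frequency = 63/213 = 0.2958 ≈ 29.6%, i.e. 29.6 map units.

29.6 map units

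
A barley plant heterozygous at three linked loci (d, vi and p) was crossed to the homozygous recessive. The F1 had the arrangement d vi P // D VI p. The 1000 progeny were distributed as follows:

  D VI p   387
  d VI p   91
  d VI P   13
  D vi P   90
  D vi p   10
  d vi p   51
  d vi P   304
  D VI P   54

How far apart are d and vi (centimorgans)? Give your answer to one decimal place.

20.4 centimorgans

The two rarest classes, d VI P and D vi p, are the double crossovers. Comparing them with the parentals, only the vi allele has switched, so vi is the middle locus and the order is p – vi – d.
Crossovers in the vi–d interval produce the single-crossover classes D vi P and d VI p (90 + 91 = 181) plus the double crossovers (23).
RF(vi–d) = (181 + 23) / 1000 = 204/1000 = 0.2040 → 20.4 centimorgans.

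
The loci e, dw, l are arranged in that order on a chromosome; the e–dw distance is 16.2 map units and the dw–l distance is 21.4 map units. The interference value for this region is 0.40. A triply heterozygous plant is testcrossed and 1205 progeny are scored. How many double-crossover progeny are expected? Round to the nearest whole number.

25

Map distances give recombination frequencies of 0.162 and 0.214 for the two intervals.
With interference 0.40 (so coincidence = 0.60), expected double-crossover frequency = 0.162 × 0.214 × 0.60 = 0.02080.
Expected number = 0.02080 × 1205 = 25.06 ≈ 25.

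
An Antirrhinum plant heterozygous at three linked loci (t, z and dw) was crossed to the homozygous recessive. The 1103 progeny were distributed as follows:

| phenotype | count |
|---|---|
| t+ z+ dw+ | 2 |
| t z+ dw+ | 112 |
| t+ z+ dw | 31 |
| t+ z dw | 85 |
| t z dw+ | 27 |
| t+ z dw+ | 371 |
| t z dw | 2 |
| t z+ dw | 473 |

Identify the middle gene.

The two most frequent reciprocal classes, t+ z dw+ and t z+ dw, are the parental types, so the F1 was t+ z dw+ / t z+ dw.
The two rarest classes, t+ z+ dw+ and t z dw, are the double crossovers. Comparing them with the parentals, only the z allele has switched, so z is the middle locus and the order is dw – z – t.

z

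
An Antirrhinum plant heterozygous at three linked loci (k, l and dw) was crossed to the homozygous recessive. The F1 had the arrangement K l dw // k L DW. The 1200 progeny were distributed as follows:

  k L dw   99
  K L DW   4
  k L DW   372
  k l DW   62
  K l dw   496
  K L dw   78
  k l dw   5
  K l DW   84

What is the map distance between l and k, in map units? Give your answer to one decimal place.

The two rarest classes, k l dw and K L DW, are the double crossovers. Comparing them with the parentals, only the k allele has switched, so k is the middle locus and the order is dw – k – l.
Crossovers in the k–l interval produce the single-crossover classes K L dw and k l DW (78 + 62 = 140) plus the double crossovers (9).
RF(k–l) = (140 + 9) / 1200 = 149/1200 = 0.1242 → 12.4 map units.

12.4 map units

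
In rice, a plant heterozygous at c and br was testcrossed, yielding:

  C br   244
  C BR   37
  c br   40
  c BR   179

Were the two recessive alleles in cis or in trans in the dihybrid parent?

trans

The two most frequent classes are C br (244) and c BR (179); these are the parental (non-recombinant) types.
So the F1 carried C br on one chromosome and c BR on the other — the recessive alleles are on opposite chromosomes (trans / repulsion).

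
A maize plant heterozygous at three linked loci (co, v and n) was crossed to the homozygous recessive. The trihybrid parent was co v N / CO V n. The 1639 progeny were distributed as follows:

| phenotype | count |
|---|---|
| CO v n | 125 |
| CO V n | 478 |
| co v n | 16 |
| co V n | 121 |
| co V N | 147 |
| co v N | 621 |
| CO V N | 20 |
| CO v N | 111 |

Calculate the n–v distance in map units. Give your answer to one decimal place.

18.8 map units

The two rarest classes, co v n and CO V N, are the double crossovers. Comparing them with the parentals, only the n allele has switched, so n is the middle locus and the order is v – n – co.
Crossovers in the v–n interval produce the single-crossover classes co V N and CO v n (147 + 125 = 272) plus the double crossovers (36).
RF(v–n) = (272 + 36) / 1639 = 308/1639 = 0.1879 → 18.8 map units.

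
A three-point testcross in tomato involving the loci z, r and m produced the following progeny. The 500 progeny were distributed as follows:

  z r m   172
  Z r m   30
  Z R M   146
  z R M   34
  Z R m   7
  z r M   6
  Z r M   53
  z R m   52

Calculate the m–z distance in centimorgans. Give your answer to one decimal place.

The two most frequent reciprocal classes, z r m and Z R M, are the parental types, so the F1 was z r m / Z R M.
The two rarest classes, z r M and Z R m, are the double crossovers. Comparing them with the parentals, only the m allele has switched, so m is the middle locus and the order is z – m – r.
Crossovers in the z–m interval produce the single-crossover classes Z r m and z R M (30 + 34 = 64) plus the double crossovers (13).
RF(z–m) = (64 + 13) / 500 = 77/500 = 0.1540 → 15.4 centimorgans.

15.4 centimorgans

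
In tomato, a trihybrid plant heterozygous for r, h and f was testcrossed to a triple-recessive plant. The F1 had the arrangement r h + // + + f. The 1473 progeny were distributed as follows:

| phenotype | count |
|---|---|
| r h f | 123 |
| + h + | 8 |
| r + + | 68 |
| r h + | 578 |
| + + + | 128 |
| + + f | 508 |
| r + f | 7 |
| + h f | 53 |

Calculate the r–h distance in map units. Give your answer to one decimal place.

9.2 map units

The two rarest classes, + h + and r + f, are the double crossovers. Comparing them with the parentals, only the r allele has switched, so r is the middle locus and the order is f – r – h.
Crossovers in the r–h interval produce the single-crossover classes r + + and + h f (68 + 53 = 121) plus the double crossovers (15).
RF(r–h) = (121 + 15) / 1473 = 136/1473 = 0.0923 → 9.2 map units.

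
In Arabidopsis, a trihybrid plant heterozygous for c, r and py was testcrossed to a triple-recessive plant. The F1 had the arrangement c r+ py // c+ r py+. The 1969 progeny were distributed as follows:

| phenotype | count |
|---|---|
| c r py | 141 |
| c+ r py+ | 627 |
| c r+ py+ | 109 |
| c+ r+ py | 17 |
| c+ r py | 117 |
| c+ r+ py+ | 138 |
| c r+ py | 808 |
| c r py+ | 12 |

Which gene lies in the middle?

The two rarest classes, c+ r+ py and c r py+, are the double crossovers. Comparing them with the parentals, only the c allele has switched, so c is the middle locus and the order is py – c – r.

c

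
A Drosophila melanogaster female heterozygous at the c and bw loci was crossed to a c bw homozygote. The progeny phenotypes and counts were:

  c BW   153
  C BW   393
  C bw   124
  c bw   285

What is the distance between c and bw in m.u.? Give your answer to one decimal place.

The two most frequent classes, C BW (393) and c bw (285), are the parental types, so the F1 was C BW / c bw.
The recombinant classes are C bw and c BW: 124 + 153 = 277.
Recombination frequency = 277/955 = 0.2901 ≈ 29.0%, i.e. 29.0 m.u.

29.0 m.u.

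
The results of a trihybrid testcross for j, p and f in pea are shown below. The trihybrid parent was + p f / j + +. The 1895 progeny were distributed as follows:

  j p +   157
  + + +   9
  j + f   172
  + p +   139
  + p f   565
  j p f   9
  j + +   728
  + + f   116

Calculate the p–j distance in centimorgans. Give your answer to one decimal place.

15.4 centimorgans

The two rarest classes, j p f and + + +, are the double crossovers. Comparing them with the parentals, only the j allele has switched, so j is the middle locus and the order is p – j – f.
Crossovers in the p–j interval produce the single-crossover classes + + f and j p + (116 + 157 = 273) plus the double crossovers (18).
RF(p–j) = (273 + 18) / 1895 = 291/1895 = 0.1536 → 15.4 centimorgans.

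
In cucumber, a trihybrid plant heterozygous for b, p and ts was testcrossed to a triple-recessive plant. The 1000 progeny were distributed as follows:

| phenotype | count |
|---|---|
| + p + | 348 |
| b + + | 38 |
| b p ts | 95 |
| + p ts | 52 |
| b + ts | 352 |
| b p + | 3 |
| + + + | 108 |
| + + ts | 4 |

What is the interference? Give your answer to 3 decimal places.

The two most frequent reciprocal classes, b + ts and + p +, are the parental types, so the F1 was b + ts / + p +.
The two rarest classes, + + ts and b p +, are the double crossovers. Comparing them with the parentals, only the b allele has switched, so b is the middle locus and the order is p – b – ts.
p–b: (203 + 7)/1000 = 0.2100; b–ts: (90 + 7)/1000 = 0.0970.
Expected DCO frequency = 0.2100 × 0.0970 ≈ 0.02037; observed = 7/1000 ≈ 0.00700.
Coefficient of coincidence = 0.00700/0.02037 ≈ 0.344; interference = 1 − 0.344 = 0.656.

0.656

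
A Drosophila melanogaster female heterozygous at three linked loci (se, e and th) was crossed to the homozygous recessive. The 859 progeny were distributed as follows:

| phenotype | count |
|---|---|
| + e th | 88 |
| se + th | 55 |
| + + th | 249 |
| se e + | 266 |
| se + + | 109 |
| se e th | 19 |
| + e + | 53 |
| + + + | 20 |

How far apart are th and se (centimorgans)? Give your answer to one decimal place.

The two most frequent reciprocal classes, se e + and + + th, are the parental types, so the F1 was se e + / + + th.
The two rarest classes, se e th and + + +, are the double crossovers. Comparing them with the parentals, only the th allele has switched, so th is the middle locus and the order is se – th – e.
Crossovers in the se–th interval produce the single-crossover classes + e + and se + th (53 + 55 = 108) plus the double crossovers (39).
RF(se–th) = (108 + 39) / 859 = 147/859 = 0.1711 → 17.1 centimorgans.

17.1 centimorgans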